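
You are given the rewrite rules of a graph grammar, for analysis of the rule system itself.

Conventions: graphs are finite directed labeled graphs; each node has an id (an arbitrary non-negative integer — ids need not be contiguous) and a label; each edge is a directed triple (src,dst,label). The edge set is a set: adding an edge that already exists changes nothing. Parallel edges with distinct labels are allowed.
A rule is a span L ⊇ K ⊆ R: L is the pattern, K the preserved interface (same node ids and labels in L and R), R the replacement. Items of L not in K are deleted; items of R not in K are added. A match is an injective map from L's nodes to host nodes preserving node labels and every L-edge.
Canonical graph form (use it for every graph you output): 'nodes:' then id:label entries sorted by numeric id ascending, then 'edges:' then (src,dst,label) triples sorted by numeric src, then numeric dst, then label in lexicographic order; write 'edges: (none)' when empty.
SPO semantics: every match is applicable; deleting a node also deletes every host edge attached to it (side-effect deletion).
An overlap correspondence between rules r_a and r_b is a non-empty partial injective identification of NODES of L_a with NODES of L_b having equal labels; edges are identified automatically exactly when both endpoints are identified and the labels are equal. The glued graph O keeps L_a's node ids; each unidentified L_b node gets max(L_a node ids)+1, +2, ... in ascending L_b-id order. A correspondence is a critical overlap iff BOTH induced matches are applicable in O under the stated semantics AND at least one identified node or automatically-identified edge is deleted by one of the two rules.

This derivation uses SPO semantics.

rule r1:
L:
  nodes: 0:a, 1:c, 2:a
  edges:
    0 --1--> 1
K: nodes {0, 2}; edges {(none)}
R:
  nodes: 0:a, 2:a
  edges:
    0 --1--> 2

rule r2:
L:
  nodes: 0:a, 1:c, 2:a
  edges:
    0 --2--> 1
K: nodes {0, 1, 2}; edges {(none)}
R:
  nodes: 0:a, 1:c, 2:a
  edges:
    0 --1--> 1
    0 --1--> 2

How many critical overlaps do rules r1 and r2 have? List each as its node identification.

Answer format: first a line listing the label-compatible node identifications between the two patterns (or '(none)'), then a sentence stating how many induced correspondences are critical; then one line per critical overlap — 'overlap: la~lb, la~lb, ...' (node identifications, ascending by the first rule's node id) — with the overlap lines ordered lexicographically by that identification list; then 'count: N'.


label-compatible node identifications between L(r1) and L(r2): 0~0, 0~2, 1~1, 2~0, 2~2
7 of the induced correspondences are critical overlaps of r1 and r2.
overlap: 0~0, 1~1
overlap: 0~0, 1~1, 2~2
overlap: 0~2, 1~1
overlap: 0~2, 1~1, 2~0
overlap: 1~1
overlap: 1~1, 2~0
overlap: 1~1, 2~2
count: 7


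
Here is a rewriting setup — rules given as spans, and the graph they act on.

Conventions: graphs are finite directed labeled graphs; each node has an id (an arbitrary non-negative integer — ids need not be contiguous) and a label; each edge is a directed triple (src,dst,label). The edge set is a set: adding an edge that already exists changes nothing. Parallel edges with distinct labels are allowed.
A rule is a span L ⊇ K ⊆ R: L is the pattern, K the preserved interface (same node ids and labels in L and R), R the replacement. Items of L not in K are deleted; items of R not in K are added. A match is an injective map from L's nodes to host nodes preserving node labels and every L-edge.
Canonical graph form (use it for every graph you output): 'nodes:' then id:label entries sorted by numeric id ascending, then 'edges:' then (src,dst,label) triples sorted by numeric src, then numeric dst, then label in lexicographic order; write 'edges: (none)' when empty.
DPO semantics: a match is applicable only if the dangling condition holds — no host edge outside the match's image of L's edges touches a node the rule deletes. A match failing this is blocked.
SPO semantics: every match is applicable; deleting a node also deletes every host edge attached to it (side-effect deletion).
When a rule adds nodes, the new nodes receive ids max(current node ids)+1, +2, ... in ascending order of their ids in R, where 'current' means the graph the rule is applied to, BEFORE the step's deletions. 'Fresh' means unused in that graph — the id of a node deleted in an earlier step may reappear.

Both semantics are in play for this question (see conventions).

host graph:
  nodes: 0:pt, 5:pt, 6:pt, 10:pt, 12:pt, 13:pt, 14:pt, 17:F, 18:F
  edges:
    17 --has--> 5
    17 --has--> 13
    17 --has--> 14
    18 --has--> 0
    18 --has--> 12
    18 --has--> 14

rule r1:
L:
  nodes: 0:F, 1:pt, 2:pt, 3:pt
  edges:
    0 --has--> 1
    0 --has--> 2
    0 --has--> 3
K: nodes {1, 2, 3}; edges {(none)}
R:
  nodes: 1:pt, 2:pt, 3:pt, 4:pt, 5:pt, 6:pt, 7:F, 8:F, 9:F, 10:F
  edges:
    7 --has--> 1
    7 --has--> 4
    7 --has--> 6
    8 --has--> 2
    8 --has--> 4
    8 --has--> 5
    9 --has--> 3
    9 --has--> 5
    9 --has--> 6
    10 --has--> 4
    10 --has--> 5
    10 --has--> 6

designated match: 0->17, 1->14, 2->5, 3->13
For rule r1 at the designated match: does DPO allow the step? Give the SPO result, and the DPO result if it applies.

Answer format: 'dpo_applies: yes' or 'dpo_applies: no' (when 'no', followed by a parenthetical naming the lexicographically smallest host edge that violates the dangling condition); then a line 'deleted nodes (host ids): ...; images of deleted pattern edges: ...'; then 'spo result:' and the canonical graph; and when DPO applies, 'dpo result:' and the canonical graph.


dpo_applies: yes
deleted nodes (host ids): 17; images of deleted pattern edges: (17,5,has); (17,13,has); (17,14,has)
spo result:
nodes: 0:pt, 5:pt, 6:pt, 10:pt, 12:pt, 13:pt, 14:pt, 18:F, 19:pt, 20:pt, 21:pt, 22:F, 23:F, 24:F, 25:F
edges: (18,0,has); (18,12,has); (18,14,has); (22,14,has); (22,19,has); (22,21,has); (23,5,has); (23,19,has); (23,20,has); (24,13,has); (24,20,has); (24,21,has); (25,19,has); (25,20,has); (25,21,has)
dpo result:
nodes: 0:pt, 5:pt, 6:pt, 10:pt, 12:pt, 13:pt, 14:pt, 18:F, 19:pt, 20:pt, 21:pt, 22:F, 23:F, 24:F, 25:F
edges: (18,0,has); (18,12,has); (18,14,has); (22,14,has); (22,19,has); (22,21,has); (23,5,has); (23,19,has); (23,20,has); (24,13,has); (24,20,has); (24,21,has); (25,19,has); (25,20,has); (25,21,has)


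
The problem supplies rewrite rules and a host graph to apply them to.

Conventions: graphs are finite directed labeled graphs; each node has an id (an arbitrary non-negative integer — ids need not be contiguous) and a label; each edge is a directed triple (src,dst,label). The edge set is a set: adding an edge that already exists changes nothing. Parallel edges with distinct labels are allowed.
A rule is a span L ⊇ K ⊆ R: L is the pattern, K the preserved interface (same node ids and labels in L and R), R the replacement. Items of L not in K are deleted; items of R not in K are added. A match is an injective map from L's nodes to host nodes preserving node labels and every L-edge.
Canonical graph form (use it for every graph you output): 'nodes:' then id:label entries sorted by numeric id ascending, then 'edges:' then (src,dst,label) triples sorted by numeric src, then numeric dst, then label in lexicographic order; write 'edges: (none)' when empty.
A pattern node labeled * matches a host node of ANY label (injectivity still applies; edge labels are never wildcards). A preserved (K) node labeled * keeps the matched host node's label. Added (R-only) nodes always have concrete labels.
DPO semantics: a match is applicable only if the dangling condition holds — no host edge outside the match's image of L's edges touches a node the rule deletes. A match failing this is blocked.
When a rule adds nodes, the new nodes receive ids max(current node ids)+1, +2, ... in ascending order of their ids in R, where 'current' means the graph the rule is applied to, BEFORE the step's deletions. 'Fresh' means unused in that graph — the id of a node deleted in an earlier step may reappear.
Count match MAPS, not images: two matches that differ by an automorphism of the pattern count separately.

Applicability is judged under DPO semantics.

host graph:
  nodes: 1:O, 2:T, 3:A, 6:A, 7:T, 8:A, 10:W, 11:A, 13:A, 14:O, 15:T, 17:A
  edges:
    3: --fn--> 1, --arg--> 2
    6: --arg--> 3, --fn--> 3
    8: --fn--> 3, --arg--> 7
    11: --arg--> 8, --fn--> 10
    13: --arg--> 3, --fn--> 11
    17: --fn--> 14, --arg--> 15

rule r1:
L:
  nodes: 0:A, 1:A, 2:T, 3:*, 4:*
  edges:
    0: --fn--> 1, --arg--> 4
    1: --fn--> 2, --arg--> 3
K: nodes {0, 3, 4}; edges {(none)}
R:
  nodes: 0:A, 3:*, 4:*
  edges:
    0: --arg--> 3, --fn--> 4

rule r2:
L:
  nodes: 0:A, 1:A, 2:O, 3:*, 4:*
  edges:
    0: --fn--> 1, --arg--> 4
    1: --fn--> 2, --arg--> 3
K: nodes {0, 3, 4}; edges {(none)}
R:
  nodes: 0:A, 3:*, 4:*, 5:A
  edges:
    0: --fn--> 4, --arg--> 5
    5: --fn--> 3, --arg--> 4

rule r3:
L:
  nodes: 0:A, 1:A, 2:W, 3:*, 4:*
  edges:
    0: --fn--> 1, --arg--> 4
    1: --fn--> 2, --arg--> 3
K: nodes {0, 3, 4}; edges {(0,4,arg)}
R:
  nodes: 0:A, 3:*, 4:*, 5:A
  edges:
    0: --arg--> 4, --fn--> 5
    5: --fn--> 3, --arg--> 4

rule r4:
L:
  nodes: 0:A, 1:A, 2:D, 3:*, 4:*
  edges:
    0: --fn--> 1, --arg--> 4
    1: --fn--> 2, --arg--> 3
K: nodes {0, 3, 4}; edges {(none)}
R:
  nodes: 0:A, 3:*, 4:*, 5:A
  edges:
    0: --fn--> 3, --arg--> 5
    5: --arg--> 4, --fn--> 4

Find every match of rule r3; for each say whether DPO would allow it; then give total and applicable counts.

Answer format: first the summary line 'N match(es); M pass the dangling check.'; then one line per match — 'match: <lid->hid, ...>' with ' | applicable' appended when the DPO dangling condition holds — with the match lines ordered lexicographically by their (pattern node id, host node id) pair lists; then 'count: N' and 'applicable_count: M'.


1 match(es); 1 pass the dangling check.
match: 0->13, 1->11, 2->10, 3->8, 4->3 | applicable
count: 1
applicable_count: 1


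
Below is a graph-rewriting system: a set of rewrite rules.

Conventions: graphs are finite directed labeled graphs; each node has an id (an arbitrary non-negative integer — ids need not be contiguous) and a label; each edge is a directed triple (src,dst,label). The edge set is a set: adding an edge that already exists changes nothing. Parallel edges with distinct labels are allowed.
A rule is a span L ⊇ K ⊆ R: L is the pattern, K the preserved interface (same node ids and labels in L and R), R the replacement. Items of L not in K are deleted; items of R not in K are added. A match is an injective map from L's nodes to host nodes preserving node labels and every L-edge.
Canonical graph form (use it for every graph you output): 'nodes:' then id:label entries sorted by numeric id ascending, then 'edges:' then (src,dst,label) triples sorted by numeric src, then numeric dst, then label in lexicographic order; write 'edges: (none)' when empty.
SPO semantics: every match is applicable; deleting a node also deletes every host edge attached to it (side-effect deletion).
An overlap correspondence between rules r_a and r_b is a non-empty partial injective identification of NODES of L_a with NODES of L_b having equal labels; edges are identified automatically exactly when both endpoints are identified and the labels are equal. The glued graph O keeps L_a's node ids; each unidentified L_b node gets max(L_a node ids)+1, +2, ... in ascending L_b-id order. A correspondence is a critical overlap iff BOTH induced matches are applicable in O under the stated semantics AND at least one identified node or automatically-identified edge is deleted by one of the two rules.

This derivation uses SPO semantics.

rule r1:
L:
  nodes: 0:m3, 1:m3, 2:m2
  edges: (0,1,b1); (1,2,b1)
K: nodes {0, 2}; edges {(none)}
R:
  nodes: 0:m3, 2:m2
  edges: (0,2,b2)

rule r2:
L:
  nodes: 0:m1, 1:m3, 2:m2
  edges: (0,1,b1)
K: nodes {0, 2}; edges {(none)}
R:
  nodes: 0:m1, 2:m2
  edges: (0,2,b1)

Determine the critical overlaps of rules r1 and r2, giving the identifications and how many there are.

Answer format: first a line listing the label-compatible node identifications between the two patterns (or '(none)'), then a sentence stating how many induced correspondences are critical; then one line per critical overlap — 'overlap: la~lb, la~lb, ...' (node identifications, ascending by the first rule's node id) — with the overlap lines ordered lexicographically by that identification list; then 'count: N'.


label-compatible node identifications between L(r1) and L(r2): 0~1, 1~1, 2~2
4 of the induced correspondences are critical overlaps of r1 and r2.
overlap: 0~1
overlap: 0~1, 2~2
overlap: 1~1
overlap: 1~1, 2~2
count: 4


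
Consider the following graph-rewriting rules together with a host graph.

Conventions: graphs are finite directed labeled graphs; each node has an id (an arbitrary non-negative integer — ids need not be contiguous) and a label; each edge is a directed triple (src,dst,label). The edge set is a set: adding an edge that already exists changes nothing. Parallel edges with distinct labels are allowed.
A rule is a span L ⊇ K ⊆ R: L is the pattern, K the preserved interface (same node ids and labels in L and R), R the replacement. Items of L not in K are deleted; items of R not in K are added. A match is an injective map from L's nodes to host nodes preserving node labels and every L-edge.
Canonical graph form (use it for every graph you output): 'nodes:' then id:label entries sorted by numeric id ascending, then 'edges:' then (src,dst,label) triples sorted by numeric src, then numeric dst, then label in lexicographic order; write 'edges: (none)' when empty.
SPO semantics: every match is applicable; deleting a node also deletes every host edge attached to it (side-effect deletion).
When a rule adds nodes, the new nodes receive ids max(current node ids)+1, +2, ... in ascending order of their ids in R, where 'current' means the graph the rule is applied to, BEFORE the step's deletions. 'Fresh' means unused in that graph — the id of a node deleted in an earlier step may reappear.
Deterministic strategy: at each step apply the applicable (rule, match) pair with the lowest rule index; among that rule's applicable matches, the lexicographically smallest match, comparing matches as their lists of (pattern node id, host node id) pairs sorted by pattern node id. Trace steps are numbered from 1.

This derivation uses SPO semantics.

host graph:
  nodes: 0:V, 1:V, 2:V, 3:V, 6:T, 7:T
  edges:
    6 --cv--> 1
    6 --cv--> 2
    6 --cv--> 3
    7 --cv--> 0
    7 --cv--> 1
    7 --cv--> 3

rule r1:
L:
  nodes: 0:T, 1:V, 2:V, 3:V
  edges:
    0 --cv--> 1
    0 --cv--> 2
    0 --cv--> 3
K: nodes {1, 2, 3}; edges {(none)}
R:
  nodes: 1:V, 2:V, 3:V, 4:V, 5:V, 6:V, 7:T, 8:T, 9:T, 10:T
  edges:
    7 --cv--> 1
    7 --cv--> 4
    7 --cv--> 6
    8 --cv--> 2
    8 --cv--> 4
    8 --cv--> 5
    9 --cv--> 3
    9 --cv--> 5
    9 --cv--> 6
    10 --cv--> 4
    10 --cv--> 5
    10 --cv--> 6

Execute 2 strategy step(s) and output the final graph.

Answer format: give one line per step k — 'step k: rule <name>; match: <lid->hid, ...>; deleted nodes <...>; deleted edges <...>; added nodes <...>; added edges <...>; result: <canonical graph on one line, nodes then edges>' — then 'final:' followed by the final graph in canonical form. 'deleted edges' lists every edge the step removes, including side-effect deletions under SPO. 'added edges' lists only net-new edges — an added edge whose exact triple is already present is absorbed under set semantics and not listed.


step 1: rule r1; match: 0->6, 1->1, 2->2, 3->3; deleted nodes 6; deleted edges (6,1,cv); (6,2,cv); (6,3,cv); added nodes 8, 9, 10, 11, 12, 13, 14; added edges (11,1,cv); (11,8,cv); (11,10,cv); (12,2,cv); (12,8,cv); (12,9,cv); (13,3,cv); (13,9,cv); (13,10,cv); (14,8,cv); (14,9,cv); (14,10,cv); result: nodes: 0:V, 1:V, 2:V, 3:V, 7:T, 8:V, 9:V, 10:V, 11:T, 12:T, 13:T, 14:T edges: (7,0,cv); (7,1,cv); (7,3,cv); (11,1,cv); (11,8,cv); (11,10,cv); (12,2,cv); (12,8,cv); (12,9,cv); (13,3,cv); (13,9,cv); (13,10,cv); (14,8,cv); (14,9,cv); (14,10,cv)
step 2: rule r1; match: 0->7, 1->0, 2->1, 3->3; deleted nodes 7; deleted edges (7,0,cv); (7,1,cv); (7,3,cv); added nodes 15, 16, 17, 18, 19, 20, 21; added edges (18,0,cv); (18,15,cv); (18,17,cv); (19,1,cv); (19,15,cv); (19,16,cv); (20,3,cv); (20,16,cv); (20,17,cv); (21,15,cv); (21,16,cv); (21,17,cv); result: nodes: 0:V, 1:V, 2:V, 3:V, 8:V, 9:V, 10:V, 11:T, 12:T, 13:T, 14:T, 15:V, 16:V, 17:V, 18:T, 19:T, 20:T, 21:T edges: (11,1,cv); (11,8,cv); (11,10,cv); (12,2,cv); (12,8,cv); (12,9,cv); (13,3,cv); (13,9,cv); (13,10,cv); (14,8,cv); (14,9,cv); (14,10,cv); (18,0,cv); (18,15,cv); (18,17,cv); (19,1,cv); (19,15,cv); (19,16,cv); (20,3,cv); (20,16,cv); (20,17,cv); (21,15,cv); (21,16,cv); (21,17,cv)
final:
nodes: 0:V, 1:V, 2:V, 3:V, 8:V, 9:V, 10:V, 11:T, 12:T, 13:T, 14:T, 15:V, 16:V, 17:V, 18:T, 19:T, 20:T, 21:T
edges: (11,1,cv); (11,8,cv); (11,10,cv); (12,2,cv); (12,8,cv); (12,9,cv); (13,3,cv); (13,9,cv); (13,10,cv); (14,8,cv); (14,9,cv); (14,10,cv); (18,0,cv); (18,15,cv); (18,17,cv); (19,1,cv); (19,15,cv); (19,16,cv); (20,3,cv); (20,16,cv); (20,17,cv); (21,15,cv); (21,16,cv); (21,17,cv)


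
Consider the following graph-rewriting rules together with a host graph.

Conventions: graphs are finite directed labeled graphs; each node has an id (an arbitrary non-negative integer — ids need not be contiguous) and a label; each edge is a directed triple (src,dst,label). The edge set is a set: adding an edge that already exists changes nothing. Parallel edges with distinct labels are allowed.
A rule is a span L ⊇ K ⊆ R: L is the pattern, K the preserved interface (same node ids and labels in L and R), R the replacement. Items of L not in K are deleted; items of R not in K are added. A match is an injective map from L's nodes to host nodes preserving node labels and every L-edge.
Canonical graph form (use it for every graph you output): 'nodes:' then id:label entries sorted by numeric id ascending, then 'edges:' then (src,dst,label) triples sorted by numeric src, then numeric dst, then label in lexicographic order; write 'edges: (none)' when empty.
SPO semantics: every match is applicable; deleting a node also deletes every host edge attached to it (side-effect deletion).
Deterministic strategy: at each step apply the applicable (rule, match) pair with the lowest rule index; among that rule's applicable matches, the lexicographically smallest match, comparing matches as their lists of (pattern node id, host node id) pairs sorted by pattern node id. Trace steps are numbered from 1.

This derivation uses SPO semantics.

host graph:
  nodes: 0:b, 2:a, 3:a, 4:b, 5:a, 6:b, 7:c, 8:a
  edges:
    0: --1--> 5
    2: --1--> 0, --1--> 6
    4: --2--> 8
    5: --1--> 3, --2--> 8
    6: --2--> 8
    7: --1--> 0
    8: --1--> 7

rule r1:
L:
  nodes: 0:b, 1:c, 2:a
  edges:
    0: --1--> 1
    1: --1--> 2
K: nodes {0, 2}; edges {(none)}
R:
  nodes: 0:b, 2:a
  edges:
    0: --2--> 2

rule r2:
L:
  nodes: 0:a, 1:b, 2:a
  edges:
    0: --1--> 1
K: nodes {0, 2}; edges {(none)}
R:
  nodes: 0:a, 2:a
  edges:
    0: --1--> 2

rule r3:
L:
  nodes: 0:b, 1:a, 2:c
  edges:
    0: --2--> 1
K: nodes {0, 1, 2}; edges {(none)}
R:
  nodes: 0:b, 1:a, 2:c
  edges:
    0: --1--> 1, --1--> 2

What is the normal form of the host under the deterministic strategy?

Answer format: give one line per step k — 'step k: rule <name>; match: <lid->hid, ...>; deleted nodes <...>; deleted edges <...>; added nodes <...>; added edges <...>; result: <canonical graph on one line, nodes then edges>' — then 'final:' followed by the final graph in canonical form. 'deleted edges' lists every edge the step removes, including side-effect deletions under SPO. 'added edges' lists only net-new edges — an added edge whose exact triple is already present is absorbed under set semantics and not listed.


step 1: rule r2; match: 0->2, 1->0, 2->3; deleted nodes 0; deleted edges (0,5,1); (2,0,1); (7,0,1); added nodes (none); added edges (2,3,1); result: nodes: 2:a, 3:a, 4:b, 5:a, 6:b, 7:c, 8:a edges: (2,3,1); (2,6,1); (4,8,2); (5,3,1); (5,8,2); (6,8,2); (8,7,1)
step 2: rule r2; match: 0->2, 1->6, 2->3; deleted nodes 6; deleted edges (2,6,1); (6,8,2); added nodes (none); added edges (none); result: nodes: 2:a, 3:a, 4:b, 5:a, 7:c, 8:a edges: (2,3,1); (4,8,2); (5,3,1); (5,8,2); (8,7,1)
step 3: rule r3; match: 0->4, 1->8, 2->7; deleted nodes (none); deleted edges (4,8,2); added nodes (none); added edges (4,7,1); (4,8,1); result: nodes: 2:a, 3:a, 4:b, 5:a, 7:c, 8:a edges: (2,3,1); (4,7,1); (4,8,1); (5,3,1); (5,8,2); (8,7,1)
final:
nodes: 2:a, 3:a, 4:b, 5:a, 7:c, 8:a
edges: (2,3,1); (4,7,1); (4,8,1); (5,3,1); (5,8,2); (8,7,1)


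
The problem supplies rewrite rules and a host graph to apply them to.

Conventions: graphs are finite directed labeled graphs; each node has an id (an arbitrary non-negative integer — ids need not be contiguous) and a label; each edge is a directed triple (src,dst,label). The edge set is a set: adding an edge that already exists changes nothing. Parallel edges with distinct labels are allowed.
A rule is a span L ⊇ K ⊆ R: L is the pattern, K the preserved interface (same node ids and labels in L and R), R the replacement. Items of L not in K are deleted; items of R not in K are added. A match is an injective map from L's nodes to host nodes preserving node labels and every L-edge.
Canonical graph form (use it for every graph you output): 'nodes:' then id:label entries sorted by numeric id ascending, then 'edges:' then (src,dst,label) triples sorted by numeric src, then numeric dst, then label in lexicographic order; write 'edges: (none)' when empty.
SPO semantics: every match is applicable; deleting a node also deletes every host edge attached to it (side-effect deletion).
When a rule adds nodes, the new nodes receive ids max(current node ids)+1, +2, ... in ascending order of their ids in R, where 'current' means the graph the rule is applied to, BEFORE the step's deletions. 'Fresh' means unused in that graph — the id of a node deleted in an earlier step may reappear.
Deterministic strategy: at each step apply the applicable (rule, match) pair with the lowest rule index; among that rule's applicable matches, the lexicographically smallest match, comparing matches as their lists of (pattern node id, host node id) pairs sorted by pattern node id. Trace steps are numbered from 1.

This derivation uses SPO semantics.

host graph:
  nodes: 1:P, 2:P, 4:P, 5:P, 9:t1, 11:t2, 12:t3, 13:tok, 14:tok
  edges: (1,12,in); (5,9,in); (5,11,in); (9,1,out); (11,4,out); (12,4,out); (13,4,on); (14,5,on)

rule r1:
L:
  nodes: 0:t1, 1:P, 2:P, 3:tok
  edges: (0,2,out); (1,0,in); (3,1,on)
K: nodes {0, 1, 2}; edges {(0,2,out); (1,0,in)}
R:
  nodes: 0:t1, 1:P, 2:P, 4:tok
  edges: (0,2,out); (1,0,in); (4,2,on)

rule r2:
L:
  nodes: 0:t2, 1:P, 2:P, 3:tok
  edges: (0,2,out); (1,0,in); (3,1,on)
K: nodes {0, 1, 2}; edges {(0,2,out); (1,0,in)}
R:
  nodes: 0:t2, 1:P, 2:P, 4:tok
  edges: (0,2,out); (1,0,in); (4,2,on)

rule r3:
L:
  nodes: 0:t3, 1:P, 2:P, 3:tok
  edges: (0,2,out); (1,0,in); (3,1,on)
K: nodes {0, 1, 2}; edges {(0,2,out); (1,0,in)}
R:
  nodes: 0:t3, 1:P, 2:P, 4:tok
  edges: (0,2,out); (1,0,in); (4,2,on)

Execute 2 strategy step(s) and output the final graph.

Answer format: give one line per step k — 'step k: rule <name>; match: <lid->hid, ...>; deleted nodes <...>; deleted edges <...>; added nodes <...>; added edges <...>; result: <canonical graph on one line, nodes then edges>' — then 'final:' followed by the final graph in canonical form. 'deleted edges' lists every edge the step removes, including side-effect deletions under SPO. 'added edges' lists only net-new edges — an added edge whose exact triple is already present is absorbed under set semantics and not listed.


step 1: rule r1; match: 0->9, 1->5, 2->1, 3->14; deleted nodes 14; deleted edges (14,5,on); added nodes 15; added edges (15,1,on); result: nodes: 1:P, 2:P, 4:P, 5:P, 9:t1, 11:t2, 12:t3, 13:tok, 15:tok edges: (1,12,in); (5,9,in); (5,11,in); (9,1,out); (11,4,out); (12,4,out); (13,4,on); (15,1,on)
step 2: rule r3; match: 0->12, 1->1, 2->4, 3->15; deleted nodes 15; deleted edges (15,1,on); added nodes 16; added edges (16,4,on); result: nodes: 1:P, 2:P, 4:P, 5:P, 9:t1, 11:t2, 12:t3, 13:tok, 16:tok edges: (1,12,in); (5,9,in); (5,11,in); (9,1,out); (11,4,out); (12,4,out); (13,4,on); (16,4,on)
final:
nodes: 1:P, 2:P, 4:P, 5:P, 9:t1, 11:t2, 12:t3, 13:tok, 16:tok
edges: (1,12,in); (5,9,in); (5,11,in); (9,1,out); (11,4,out); (12,4,out); (13,4,on); (16,4,on)


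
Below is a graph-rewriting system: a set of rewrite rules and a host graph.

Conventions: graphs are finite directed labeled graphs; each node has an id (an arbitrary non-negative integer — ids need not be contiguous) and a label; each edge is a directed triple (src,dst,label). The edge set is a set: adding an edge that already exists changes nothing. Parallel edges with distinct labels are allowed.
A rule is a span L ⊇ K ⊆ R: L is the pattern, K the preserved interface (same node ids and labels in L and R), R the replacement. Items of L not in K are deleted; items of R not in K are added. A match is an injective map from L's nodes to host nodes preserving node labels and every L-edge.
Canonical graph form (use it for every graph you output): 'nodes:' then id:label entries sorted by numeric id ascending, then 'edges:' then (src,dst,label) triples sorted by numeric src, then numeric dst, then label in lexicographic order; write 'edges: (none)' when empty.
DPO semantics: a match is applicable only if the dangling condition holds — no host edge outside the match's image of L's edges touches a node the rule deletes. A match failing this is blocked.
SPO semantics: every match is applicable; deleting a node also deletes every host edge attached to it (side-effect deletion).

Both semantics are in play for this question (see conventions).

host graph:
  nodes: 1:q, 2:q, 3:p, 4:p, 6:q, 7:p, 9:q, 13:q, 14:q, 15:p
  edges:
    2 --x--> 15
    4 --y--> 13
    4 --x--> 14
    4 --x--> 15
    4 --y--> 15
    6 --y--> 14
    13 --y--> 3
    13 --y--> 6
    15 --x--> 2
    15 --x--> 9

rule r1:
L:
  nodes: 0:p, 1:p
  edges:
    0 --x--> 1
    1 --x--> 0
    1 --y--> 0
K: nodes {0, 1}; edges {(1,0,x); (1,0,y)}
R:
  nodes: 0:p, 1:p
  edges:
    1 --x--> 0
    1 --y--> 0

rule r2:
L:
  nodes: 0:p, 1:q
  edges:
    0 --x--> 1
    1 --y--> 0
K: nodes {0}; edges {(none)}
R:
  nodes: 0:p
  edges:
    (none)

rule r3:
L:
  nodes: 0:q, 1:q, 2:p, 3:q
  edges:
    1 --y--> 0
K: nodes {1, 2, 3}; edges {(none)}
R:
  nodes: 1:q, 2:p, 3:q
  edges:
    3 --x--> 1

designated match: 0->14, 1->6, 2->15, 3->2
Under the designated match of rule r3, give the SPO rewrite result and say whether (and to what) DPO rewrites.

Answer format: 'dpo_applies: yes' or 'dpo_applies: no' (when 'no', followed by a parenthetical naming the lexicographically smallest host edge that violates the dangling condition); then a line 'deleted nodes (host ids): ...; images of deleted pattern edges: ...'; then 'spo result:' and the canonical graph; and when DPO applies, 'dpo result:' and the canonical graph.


dpo_applies: no
(the rule deletes node 14, which keeps host edge (4,14,x) outside the match image — the dangling condition fails, DPO blocks; SPO proceeds and side-deletes such edges)
deleted nodes (host ids): 14; images of deleted pattern edges: (6,14,y)
spo result:
nodes: 1:q, 2:q, 3:p, 4:p, 6:q, 7:p, 9:q, 13:q, 15:p
edges: (2,6,x); (2,15,x); (4,13,y); (4,15,x); (4,15,y); (13,3,y); (13,6,y); (15,2,x); (15,9,x)


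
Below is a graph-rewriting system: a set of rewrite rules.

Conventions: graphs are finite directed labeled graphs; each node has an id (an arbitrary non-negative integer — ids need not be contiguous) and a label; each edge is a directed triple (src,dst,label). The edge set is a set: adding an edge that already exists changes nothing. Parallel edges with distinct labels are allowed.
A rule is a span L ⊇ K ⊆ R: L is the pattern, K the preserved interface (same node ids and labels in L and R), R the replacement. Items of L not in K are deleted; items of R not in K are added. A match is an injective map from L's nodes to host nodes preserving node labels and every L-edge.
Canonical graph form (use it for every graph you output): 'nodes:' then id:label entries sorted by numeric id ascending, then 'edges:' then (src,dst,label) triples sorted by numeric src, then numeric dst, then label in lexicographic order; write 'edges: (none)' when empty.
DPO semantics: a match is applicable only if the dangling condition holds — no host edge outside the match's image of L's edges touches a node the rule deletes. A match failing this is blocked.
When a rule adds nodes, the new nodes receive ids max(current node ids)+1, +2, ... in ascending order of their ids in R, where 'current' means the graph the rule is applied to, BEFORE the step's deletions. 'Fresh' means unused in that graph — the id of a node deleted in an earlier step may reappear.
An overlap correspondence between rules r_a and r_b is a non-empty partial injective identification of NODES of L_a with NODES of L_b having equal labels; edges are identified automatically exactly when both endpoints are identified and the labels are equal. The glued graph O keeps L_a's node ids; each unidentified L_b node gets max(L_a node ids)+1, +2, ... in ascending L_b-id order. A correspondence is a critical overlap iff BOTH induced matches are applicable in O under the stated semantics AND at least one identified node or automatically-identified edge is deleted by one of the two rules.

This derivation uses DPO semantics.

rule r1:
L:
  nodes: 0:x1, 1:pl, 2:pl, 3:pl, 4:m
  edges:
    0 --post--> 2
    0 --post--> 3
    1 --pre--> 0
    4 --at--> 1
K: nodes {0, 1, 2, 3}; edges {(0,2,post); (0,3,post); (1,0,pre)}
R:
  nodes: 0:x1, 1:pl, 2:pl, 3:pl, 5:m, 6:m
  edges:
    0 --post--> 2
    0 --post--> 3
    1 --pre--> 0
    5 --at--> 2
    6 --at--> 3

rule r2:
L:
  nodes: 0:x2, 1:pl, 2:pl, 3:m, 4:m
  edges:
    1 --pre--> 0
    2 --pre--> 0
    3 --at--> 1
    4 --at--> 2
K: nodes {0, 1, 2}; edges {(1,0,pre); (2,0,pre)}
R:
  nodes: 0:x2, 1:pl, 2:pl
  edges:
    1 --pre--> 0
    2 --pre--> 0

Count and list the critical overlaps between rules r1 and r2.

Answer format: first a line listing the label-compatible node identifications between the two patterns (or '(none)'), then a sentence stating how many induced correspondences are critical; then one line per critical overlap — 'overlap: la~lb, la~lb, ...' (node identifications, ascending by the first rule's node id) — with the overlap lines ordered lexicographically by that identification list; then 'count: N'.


label-compatible node identifications between L(r1) and L(r2): 1~1, 1~2, 2~1, 2~2, 3~1, 3~2, 4~3, 4~4
6 of the induced correspondences are critical overlaps of r1 and r2.
overlap: 1~1, 2~2, 4~3
overlap: 1~1, 3~2, 4~3
overlap: 1~1, 4~3
overlap: 1~2, 2~1, 4~4
overlap: 1~2, 3~1, 4~4
overlap: 1~2, 4~4
count: 6


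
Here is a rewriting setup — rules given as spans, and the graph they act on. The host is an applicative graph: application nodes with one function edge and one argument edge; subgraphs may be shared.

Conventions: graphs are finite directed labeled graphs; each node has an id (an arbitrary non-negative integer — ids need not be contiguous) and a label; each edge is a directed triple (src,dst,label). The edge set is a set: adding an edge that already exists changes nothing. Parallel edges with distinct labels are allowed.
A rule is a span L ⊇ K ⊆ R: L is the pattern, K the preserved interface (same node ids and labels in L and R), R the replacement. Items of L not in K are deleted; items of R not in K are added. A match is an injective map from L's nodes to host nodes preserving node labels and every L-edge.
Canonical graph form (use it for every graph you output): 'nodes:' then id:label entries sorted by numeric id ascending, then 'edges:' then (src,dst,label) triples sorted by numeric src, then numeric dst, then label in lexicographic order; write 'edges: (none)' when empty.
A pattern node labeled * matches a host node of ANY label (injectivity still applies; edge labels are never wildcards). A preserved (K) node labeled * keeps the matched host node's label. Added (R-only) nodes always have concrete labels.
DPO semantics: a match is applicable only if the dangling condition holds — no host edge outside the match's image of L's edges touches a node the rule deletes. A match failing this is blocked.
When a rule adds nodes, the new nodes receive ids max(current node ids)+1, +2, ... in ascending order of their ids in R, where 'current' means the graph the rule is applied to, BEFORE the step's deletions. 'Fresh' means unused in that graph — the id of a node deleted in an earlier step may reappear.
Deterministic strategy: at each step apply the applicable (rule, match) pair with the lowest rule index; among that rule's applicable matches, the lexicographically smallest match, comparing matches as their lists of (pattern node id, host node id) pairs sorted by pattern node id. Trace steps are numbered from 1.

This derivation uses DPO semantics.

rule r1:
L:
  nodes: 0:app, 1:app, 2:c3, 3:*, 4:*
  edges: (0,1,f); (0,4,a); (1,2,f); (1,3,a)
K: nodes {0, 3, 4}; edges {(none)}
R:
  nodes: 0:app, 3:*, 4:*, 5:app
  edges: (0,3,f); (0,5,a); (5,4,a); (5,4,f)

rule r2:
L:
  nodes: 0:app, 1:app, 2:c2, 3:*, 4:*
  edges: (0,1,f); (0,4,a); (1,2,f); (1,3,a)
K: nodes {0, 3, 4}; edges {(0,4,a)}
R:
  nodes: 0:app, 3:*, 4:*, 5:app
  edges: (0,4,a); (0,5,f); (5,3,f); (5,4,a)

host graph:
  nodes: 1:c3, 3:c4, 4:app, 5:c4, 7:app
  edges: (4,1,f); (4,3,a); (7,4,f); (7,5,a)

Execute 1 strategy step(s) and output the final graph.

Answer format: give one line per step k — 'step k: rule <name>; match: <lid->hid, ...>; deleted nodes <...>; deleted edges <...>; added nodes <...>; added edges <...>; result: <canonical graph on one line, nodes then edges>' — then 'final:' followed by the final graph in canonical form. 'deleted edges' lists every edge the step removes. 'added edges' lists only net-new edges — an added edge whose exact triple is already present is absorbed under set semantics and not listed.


step 1: rule r1; match: 0->7, 1->4, 2->1, 3->3, 4->5; deleted nodes 1, 4; deleted edges (4,1,f); (4,3,a); (7,4,f); (7,5,a); added nodes 8; added edges (7,3,f); (7,8,a); (8,5,a); (8,5,f); result: nodes: 3:c4, 5:c4, 7:app, 8:app edges: (7,3,f); (7,8,a); (8,5,a); (8,5,f)
final:
nodes: 3:c4, 5:c4, 7:app, 8:app
edges: (7,3,f); (7,8,a); (8,5,a); (8,5,f)


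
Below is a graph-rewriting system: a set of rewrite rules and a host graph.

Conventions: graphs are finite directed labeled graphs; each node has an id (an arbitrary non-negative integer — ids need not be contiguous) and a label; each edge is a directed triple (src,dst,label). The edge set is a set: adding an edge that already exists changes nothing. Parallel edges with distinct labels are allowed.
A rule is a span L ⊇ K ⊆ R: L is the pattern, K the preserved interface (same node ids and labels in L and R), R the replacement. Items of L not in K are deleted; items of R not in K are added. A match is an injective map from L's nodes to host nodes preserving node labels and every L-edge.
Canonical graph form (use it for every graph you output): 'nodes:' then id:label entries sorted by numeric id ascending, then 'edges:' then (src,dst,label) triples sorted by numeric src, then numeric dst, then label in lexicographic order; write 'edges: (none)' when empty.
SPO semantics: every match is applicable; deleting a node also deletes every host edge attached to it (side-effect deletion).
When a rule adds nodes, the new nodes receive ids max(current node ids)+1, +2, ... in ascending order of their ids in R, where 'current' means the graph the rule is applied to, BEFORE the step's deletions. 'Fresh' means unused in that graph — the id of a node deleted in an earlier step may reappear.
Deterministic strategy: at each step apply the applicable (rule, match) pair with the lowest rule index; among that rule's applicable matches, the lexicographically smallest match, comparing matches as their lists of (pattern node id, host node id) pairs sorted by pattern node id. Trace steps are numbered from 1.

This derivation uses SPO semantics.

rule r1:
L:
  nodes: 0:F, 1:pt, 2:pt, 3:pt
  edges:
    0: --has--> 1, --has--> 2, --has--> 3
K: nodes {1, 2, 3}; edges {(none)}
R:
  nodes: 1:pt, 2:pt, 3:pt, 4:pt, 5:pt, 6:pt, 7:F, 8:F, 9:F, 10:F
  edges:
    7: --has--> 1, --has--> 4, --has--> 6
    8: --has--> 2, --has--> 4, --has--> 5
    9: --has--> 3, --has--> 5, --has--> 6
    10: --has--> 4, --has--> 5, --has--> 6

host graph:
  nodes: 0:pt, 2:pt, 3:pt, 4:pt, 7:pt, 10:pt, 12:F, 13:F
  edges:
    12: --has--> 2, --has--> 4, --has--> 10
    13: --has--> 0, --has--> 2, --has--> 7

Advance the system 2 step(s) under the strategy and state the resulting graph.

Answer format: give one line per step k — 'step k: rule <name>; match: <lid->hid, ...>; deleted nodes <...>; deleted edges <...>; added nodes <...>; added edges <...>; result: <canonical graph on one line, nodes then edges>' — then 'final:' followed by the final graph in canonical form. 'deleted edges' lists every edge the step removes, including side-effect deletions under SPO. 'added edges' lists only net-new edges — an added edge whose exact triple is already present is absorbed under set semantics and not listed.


step 1: rule r1; match: 0->12, 1->2, 2->4, 3->10; deleted nodes 12; deleted edges (12,2,has); (12,4,has); (12,10,has); added nodes 14, 15, 16, 17, 18, 19, 20; added edges (17,2,has); (17,14,has); (17,16,has); (18,4,has); (18,14,has); (18,15,has); (19,10,has); (19,15,has); (19,16,has); (20,14,has); (20,15,has); (20,16,has); result: nodes: 0:pt, 2:pt, 3:pt, 4:pt, 7:pt, 10:pt, 13:F, 14:pt, 15:pt, 16:pt, 17:F, 18:F, 19:F, 20:F edges: (13,0,has); (13,2,has); (13,7,has); (17,2,has); (17,14,has); (17,16,has); (18,4,has); (18,14,has); (18,15,has); (19,10,has); (19,15,has); (19,16,has); (20,14,has); (20,15,has); (20,16,has)
step 2: rule r1; match: 0->13, 1->0, 2->2, 3->7; deleted nodes 13; deleted edges (13,0,has); (13,2,has); (13,7,has); added nodes 21, 22, 23, 24, 25, 26, 27; added edges (24,0,has); (24,21,has); (24,23,has); (25,2,has); (25,21,has); (25,22,has); (26,7,has); (26,22,has); (26,23,has); (27,21,has); (27,22,has); (27,23,has); result: nodes: 0:pt, 2:pt, 3:pt, 4:pt, 7:pt, 10:pt, 14:pt, 15:pt, 16:pt, 17:F, 18:F, 19:F, 20:F, 21:pt, 22:pt, 23:pt, 24:F, 25:F, 26:F, 27:F edges: (17,2,has); (17,14,has); (17,16,has); (18,4,has); (18,14,has); (18,15,has); (19,10,has); (19,15,has); (19,16,has); (20,14,has); (20,15,has); (20,16,has); (24,0,has); (24,21,has); (24,23,has); (25,2,has); (25,21,has); (25,22,has); (26,7,has); (26,22,has); (26,23,has); (27,21,has); (27,22,has); (27,23,has)
final:
nodes: 0:pt, 2:pt, 3:pt, 4:pt, 7:pt, 10:pt, 14:pt, 15:pt, 16:pt, 17:F, 18:F, 19:F, 20:F, 21:pt, 22:pt, 23:pt, 24:F, 25:F, 26:F, 27:F
edges: (17,2,has); (17,14,has); (17,16,has); (18,4,has); (18,14,has); (18,15,has); (19,10,has); (19,15,has); (19,16,has); (20,14,has); (20,15,has); (20,16,has); (24,0,has); (24,21,has); (24,23,has); (25,2,has); (25,21,has); (25,22,has); (26,7,has); (26,22,has); (26,23,has); (27,21,has); (27,22,has); (27,23,has)


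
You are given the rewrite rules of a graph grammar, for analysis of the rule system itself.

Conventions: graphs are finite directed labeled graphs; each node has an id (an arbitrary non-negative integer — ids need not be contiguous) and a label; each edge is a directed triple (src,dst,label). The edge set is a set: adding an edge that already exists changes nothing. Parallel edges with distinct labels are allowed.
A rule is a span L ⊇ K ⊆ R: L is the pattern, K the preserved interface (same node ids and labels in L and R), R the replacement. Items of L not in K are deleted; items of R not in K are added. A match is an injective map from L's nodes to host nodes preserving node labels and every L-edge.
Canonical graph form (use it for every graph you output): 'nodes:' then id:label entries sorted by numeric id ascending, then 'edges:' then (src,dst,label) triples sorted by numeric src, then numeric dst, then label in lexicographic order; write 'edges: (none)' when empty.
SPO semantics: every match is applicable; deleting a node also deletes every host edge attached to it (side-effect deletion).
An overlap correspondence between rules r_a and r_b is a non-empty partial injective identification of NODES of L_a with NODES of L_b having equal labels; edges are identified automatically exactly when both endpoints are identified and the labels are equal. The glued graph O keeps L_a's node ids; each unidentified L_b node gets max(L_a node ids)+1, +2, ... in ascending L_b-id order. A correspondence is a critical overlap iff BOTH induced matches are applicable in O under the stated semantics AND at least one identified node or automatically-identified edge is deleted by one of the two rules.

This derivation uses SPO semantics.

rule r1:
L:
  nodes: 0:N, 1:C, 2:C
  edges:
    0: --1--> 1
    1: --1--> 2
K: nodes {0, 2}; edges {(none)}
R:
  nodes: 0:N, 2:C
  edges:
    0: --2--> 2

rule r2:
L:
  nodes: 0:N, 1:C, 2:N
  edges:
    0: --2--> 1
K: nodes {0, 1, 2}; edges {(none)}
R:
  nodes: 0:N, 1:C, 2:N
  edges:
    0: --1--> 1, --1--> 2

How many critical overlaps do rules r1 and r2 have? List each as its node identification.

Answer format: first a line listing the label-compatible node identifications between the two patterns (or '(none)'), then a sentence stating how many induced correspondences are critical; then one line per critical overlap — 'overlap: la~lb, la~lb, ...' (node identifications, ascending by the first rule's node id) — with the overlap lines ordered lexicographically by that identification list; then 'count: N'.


label-compatible node identifications between L(r1) and L(r2): 0~0, 0~2, 1~1, 2~1
3 of the induced correspondences are critical overlaps of r1 and r2.
overlap: 0~0, 1~1
overlap: 0~2, 1~1
overlap: 1~1
count: 3
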